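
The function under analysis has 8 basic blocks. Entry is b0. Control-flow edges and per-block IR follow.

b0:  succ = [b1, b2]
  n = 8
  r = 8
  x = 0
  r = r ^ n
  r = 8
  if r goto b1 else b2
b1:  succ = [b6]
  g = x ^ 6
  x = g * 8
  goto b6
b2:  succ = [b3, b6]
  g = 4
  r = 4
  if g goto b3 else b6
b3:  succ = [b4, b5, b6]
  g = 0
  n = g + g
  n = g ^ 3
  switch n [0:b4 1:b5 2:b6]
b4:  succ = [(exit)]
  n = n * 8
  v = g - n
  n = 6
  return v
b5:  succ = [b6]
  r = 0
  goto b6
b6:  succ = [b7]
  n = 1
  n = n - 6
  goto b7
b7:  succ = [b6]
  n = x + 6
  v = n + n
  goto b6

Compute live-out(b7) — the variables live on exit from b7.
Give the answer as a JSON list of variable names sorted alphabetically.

def/use:
  b0: def={n,r,x} ue=∅
  b1: def={g,x} ue={x}
  b2: def={g,r} ue=∅
  b3: def={g,n} ue=∅
  b4: def={n,v} ue={g,n}
  b5: def={r} ue=∅
  b6: def={n} ue=∅
  b7: def={n,v} ue={x}

Live sets:
  live b0: ∅→{x}
  live b1: {x}→{x}
  live b2: {x}→{x}
  live b3: {x}→{g,n,x}
  live b4: {g,n}→∅
  live b5: {x}→{x}
  live b6: {x}→{x}
  live b7: {x}→{x}

live-out(b7) = ["x"]

Answer: ["x"]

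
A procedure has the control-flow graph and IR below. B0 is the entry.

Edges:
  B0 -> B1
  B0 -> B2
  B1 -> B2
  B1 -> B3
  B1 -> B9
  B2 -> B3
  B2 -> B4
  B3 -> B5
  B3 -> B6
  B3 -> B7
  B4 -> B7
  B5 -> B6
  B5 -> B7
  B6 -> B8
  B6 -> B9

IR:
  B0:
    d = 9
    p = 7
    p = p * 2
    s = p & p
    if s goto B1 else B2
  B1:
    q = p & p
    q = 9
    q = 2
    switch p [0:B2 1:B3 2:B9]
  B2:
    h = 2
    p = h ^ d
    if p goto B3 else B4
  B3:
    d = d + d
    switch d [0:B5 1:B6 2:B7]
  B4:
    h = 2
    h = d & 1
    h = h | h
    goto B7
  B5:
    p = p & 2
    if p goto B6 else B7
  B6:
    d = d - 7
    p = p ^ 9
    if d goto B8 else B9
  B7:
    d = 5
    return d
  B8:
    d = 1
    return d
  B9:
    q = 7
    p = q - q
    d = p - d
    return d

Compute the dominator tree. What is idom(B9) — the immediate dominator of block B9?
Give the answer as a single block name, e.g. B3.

idom tree: B1←B0 B2←B0 B3←B0 B4←B2 B5←B3 B6←B3 B7←B0 B8←B6 B9←B0
Dom∩ at merges:
  B2: preds {B0,B1}: {B0} ∩ {B0,B1} = {B0}; idom=B0
  B3: preds {B1,B2}: {B0,B1} ∩ {B0,B2} = {B0}; idom=B0
  B6: preds {B3,B5}: {B0,B3} ∩ {B0,B3,B5} = {B0,B3}; idom=B3
  B7: preds {B3,B4,B5}: {B0,B3} ∩ {B0,B2,B4} ∩ {B0,B3,B5} = {B0}; idom=B0
  B9: preds {B1,B6}: {B0,B1} ∩ {B0,B3,B6} = {B0}; idom=B0

idom(B9) = B0

Answer: B0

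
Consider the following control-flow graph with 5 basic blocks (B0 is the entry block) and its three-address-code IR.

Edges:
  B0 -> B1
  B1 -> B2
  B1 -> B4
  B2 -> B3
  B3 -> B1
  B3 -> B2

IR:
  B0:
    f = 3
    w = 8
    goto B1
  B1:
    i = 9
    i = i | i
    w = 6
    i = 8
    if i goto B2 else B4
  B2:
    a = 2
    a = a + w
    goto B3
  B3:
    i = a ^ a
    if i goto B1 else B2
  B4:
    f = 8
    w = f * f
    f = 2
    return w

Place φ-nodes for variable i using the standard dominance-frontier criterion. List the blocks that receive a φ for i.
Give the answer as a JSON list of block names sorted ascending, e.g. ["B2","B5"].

idom tree: B1←B0 B2←B1 B3←B2 B4←B1
Dom∩ at merges:
  B1: preds {B0,B3}: {B0} ∩ {B0,B1,B2,B3} = {B0}; idom=B0
  B2: preds {B1,B3}: {B0,B1} ∩ {B0,B1,B2,B3} = {B0,B1}; idom=B1

DF walk-up:
  B1←B0: walk · to B0
  B1←B3: walk B3→B2→B1 to B0
  B2←B1: walk · to B1
  B2←B3: walk B3→B2 to B1
  B0: DF=∅
  B1: DF={B1}
  B2: DF={B1,B2}
  B3: DF={B1,B2}
  B4: DF=∅

φ for i: defs {B1,B3}
  DF⁺ = {B1,B2}

Answer: ["B1", "B2"]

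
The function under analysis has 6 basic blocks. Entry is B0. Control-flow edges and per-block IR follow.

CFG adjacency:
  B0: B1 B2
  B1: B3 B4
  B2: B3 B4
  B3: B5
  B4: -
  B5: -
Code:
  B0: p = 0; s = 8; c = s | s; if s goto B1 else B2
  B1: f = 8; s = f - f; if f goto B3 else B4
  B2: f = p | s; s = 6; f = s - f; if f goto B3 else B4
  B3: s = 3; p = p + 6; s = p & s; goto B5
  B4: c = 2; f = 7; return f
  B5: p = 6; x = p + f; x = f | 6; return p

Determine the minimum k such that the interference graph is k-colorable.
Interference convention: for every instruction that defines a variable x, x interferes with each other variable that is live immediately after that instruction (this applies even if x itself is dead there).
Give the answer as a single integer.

Block summaries:
  B0: def={c,p,s} ue=∅
  B1: def={f,s} ue=∅
  B2: def={f,s} ue={p,s}
  B3: def={p,s} ue={p}
  B4: def={c,f} ue=∅
  B5: def={p,x} ue={f}

Live sets:
  B0: in=∅ out={p,s}
  B1: in={p} out={f,p}
  B2: in={p,s} out={f,p}
  B3: in={f,p} out={f}
  B4: in=∅ out=∅
  B5: in={f} out=∅

Interfere edges:
  c↔{p,s}
  f↔{p,s,x}
  p↔{c,f,s,x}
  s↔{c,f,p}
  x↔{f,p}

Registers:
  {c,p,s} pairwise interfere (3-clique) ⇒ χ ≥ 3
  assign c→r1 f→r1 p→r0 s→r2 x→r2 — no edge inside a register ⇒ χ ≤ 3
  χ = 3

Answer: 3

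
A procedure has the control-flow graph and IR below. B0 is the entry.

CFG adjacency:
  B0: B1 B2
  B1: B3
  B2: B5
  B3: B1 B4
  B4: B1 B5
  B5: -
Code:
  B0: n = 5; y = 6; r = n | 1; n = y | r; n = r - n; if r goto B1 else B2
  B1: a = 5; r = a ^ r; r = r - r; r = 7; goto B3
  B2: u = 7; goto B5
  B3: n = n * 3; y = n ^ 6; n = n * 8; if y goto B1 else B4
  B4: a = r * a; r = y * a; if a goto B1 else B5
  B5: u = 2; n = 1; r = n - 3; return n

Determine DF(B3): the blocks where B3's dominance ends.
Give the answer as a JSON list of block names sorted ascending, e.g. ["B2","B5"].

Answer: ["B1", "B5"]

Working:
idom tree: B1←B0 B2←B0 B3←B1 B4←B3 B5←B0
Dom∩ at merges:
  B1: preds {B0,B3,B4}: {B0} ∩ {B0,B1,B3} ∩ {B0,B1,B3,B4} = {B0}; idom=B0
  B5: preds {B2,B4}: {B0,B2} ∩ {B0,B1,B3,B4} = {B0}; idom=B0

DF walk-up:
  B1←B0: walk · to B0
  B1←B3: walk B3→B1 to B0
  B1←B4: walk B4→B3→B1 to B0
  B5←B2: walk B2 to B0
  B5←B4: walk B4→B3→B1 to B0
  B0 → ∅
  B1 → {B1,B5}
  B2 → {B5}
  B3 → {B1,B5}
  B4 → {B1,B5}
  B5 → ∅

DF(B3) = ["B1", "B5"]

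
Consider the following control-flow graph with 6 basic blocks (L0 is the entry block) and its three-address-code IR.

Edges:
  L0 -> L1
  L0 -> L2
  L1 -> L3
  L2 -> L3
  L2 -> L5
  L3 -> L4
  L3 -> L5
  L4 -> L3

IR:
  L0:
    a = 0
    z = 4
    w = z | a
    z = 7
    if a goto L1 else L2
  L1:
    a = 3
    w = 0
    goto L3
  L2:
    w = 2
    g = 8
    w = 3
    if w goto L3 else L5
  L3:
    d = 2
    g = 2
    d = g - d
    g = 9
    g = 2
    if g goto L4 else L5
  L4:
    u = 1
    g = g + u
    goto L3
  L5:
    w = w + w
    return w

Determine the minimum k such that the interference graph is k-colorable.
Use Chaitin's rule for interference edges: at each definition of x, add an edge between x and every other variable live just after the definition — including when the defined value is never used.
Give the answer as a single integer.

Block summaries:
  L0: def={a,w,z} ue=∅
  L1: def={a,w} ue=∅
  L2: def={g,w} ue=∅
  L3: def={d,g} ue=∅
  L4: def={g,u} ue={g}
  L5: def={w} ue={w}

Live sets:
  live L0: ∅→∅
  live L1: ∅→{w}
  live L2: ∅→{w}
  live L3: {w}→{g,w}
  live L4: {g,w}→{w}
  live L5: {w}→∅

Conflict graph:
  a — {w,z}
  d — {g,w}
  g — {d,u,w}
  u — {g,w}
  w — {a,d,g,u}
  z — {a}

Chromatic number:
  clique {d,g,w} ⇒ need ≥ 3
  assign a→r1 d→r2 g→r1 u→r2 w→r0 z→r0 — no edge inside a register ⇒ χ ≤ 3
  χ = 3

Answer: 3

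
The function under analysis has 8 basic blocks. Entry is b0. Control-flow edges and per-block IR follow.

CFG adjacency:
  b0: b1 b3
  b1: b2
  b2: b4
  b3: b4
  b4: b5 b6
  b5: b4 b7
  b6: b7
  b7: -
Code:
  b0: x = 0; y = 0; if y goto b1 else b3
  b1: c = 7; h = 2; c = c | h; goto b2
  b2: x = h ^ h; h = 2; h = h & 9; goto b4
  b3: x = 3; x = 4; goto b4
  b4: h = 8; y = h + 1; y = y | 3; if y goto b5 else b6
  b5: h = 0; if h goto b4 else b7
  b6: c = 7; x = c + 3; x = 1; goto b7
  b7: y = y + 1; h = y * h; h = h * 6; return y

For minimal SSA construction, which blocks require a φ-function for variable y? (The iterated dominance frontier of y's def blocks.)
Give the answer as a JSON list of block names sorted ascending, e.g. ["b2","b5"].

idom tree: b1←b0 b2←b1 b3←b0 b4←b0 b5←b4 b6←b4 b7←b4
Dom at joins:
  b4: preds {b2,b3,b5}: {b0,b1,b2} ∩ {b0,b3} ∩ {b0,b4,b5} = {b0}; idom=b0
  b7: preds {b5,b6}: {b0,b4,b5} ∩ {b0,b4,b6} = {b0,b4}; idom=b4

DF walk-up:
  b4←b2: walk b2→b1 to b0
  b4←b3: walk b3 to b0
  b4←b5: walk b5→b4 to b0
  b7←b5: walk b5 to b4
  b7←b6: walk b6 to b4
  DF(b0)=∅
  DF(b1)={b4}
  DF(b2)={b4}
  DF(b3)={b4}
  DF(b4)={b4}
  DF(b5)={b4,b7}
  DF(b6)={b7}
  DF(b7)=∅

φ for y: defs {b0,b4,b7}
  DF⁺ = {b4}

Answer: ["b4"]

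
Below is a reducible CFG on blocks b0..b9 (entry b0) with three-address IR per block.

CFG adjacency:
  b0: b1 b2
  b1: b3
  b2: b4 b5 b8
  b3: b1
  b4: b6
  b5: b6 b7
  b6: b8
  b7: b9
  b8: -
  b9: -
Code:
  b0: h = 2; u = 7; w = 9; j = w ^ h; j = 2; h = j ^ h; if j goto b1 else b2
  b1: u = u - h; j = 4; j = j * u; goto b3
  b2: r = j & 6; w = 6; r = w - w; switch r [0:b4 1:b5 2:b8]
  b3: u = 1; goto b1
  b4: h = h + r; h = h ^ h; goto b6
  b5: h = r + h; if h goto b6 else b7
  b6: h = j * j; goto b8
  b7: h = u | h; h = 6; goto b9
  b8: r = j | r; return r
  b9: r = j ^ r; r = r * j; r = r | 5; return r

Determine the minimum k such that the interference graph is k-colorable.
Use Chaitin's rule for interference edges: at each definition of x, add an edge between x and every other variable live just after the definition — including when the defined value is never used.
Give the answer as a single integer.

def/use:
  b0 def {h,j,u,w} use ∅
  b1 def {j,u} use {h,u}
  b2 def {r,w} use {j}
  b3 def {u} use ∅
  b4 def {h} use {h,r}
  b5 def {h} use {h,r}
  b6 def {h} use {j}
  b7 def {h} use {h,u}
  b8 def {r} use {j,r}
  b9 def {r} use {j,r}

Liveness:
  b0 li=∅ lo={h,j,u}
  b1 li={h,u} lo={h}
  b2 li={h,j,u} lo={h,j,r,u}
  b3 li={h} lo={h,u}
  b4 li={h,j,r} lo={j,r}
  b5 li={h,j,r,u} lo={h,j,r,u}
  b6 li={j,r} lo={j,r}
  b7 li={h,j,r,u} lo={j,r}
  b8 li={j,r} lo=∅
  b9 li={j,r} lo=∅

Conflict graph:
  h: {j,r,u,w}
  j: {h,r,u,w}
  r: {h,j,u}
  u: {h,j,r,w}
  w: {h,j,u}

Colouring:
  clique {h,j,r,u} ⇒ need ≥ 4
  4-colouring: R0={h}  R1={j}  R2={u}  R3={r,w}
  χ = 4

Answer: 4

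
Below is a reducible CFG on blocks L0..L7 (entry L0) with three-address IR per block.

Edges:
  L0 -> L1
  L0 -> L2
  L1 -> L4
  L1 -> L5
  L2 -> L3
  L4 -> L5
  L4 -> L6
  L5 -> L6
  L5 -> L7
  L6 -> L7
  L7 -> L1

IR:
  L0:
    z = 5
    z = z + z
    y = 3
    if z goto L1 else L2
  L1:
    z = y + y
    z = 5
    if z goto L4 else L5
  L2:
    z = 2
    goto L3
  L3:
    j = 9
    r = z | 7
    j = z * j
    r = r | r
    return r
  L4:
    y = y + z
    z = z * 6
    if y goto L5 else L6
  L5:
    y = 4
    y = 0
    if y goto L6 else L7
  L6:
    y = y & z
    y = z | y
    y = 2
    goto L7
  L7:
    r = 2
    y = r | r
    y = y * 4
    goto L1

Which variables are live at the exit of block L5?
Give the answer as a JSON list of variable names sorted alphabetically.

Answer: ["y", "z"]

Derivation:
def/use:
  L0: def={y,z} ue=∅
  L1: def={z} ue={y}
  L2: def={z} ue=∅
  L3: def={j,r} ue={z}
  L4: def={y,z} ue={y,z}
  L5: def={y} ue=∅
  L6: def={y} ue={y,z}
  L7: def={r,y} ue=∅

Liveness:
  L0: in=∅ out={y}
  L1: in={y} out={y,z}
  L2: in=∅ out={z}
  L3: in={z} out=∅
  L4: in={y,z} out={y,z}
  L5: in={z} out={y,z}
  L6: in={y,z} out=∅
  L7: in=∅ out={y}

live-out(L5) = ["y", "z"]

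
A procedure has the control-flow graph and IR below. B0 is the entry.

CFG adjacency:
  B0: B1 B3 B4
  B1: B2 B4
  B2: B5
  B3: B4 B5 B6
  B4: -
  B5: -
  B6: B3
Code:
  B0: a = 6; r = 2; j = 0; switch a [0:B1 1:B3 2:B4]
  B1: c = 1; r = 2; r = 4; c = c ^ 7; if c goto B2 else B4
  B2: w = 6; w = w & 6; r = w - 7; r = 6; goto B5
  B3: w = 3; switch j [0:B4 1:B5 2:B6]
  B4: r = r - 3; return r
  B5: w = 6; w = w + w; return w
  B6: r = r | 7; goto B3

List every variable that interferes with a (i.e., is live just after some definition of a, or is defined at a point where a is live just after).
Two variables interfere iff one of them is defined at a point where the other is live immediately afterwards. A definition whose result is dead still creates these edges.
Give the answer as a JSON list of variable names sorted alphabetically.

Per-block:
  B0: def={a,j,r} ue=∅
  B1: def={c,r} ue=∅
  B2: def={r,w} ue=∅
  B3: def={w} ue={j}
  B4: def={r} ue={r}
  B5: def={w} ue=∅
  B6: def={r} ue={r}

Liveness:
  B0: in=∅ out={j,r}
  B1: in=∅ out={r}
  B2: in=∅ out=∅
  B3: in={j,r} out={j,r}
  B4: in={r} out=∅
  B5: in=∅ out=∅
  B6: in={j,r} out={j,r}

Interfere edges:
  a↔{j,r}
  c↔{r}
  j↔{a,r,w}
  r↔{a,c,j,w}
  w↔{j,r}

N(a) = ["j", "r"]

Answer: ["j", "r"]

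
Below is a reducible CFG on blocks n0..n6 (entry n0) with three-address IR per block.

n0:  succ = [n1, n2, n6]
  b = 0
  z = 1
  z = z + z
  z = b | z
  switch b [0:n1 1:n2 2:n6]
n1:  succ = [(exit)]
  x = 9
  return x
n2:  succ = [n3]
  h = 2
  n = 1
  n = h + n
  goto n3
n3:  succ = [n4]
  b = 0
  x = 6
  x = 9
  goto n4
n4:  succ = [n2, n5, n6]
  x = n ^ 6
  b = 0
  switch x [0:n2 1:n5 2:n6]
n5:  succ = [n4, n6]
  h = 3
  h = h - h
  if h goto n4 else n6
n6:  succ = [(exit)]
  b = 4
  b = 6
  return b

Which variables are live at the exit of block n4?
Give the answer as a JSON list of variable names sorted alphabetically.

def/use:
  n0 def {b,z} use ∅
  n1 def {x} use ∅
  n2 def {h,n} use ∅
  n3 def {b,x} use ∅
  n4 def {b,x} use {n}
  n5 def {h} use ∅
  n6 def {b} use ∅

Backward fixpoint:
  live n0: ∅→∅
  live n1: ∅→∅
  live n2: ∅→{n}
  live n3: {n}→{n}
  live n4: {n}→{n}
  live n5: {n}→{n}
  live n6: ∅→∅

live-out(n4) = ["n"]

Answer: ["n"]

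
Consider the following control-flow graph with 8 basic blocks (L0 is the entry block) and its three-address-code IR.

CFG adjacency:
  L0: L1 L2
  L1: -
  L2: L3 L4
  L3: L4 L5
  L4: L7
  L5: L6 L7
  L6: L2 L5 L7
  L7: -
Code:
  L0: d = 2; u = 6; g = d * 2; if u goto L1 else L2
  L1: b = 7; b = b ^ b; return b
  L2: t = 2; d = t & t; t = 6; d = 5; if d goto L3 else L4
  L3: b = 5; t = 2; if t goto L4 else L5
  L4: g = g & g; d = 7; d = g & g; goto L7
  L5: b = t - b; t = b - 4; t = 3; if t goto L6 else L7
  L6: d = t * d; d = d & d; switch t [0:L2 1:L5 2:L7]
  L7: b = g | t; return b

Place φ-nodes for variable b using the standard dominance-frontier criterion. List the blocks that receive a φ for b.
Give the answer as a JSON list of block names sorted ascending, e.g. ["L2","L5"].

idom tree: L1←L0 L2←L0 L3←L2 L4←L2 L5←L3 L6←L5 L7←L2
Dom∩ at merges:
  L2: preds {L0,L6}: {L0} ∩ {L0,L2,L3,L5,L6} = {L0}; idom=L0
  L4: preds {L2,L3}: {L0,L2} ∩ {L0,L2,L3} = {L0,L2}; idom=L2
  L5: preds {L3,L6}: {L0,L2,L3} ∩ {L0,L2,L3,L5,L6} = {L0,L2,L3}; idom=L3
  L7: preds {L4,L5,L6}: {L0,L2,L4} ∩ {L0,L2,L3,L5} ∩ {L0,L2,L3,L5,L6} = {L0,L2}; idom=L2

Frontier:
  join L2 pred L0: · stop@L0
  join L2 pred L6: L6→L5→L3→L2 stop@L0
  join L4 pred L2: · stop@L2
  join L4 pred L3: L3 stop@L2
  join L5 pred L3: · stop@L3
  join L5 pred L6: L6→L5 stop@L3
  join L7 pred L4: L4 stop@L2
  join L7 pred L5: L5→L3 stop@L2
  join L7 pred L6: L6→L5→L3 stop@L2
  L0 → ∅
  L1 → ∅
  L2 → {L2}
  L3 → {L2,L4,L7}
  L4 → {L7}
  L5 → {L2,L5,L7}
  L6 → {L2,L5,L7}
  L7 → ∅

φ for b: defs {L1,L3,L5,L7}
  DF⁺ = {L2,L4,L5,L7}

Answer: ["L2", "L4", "L5", "L7"]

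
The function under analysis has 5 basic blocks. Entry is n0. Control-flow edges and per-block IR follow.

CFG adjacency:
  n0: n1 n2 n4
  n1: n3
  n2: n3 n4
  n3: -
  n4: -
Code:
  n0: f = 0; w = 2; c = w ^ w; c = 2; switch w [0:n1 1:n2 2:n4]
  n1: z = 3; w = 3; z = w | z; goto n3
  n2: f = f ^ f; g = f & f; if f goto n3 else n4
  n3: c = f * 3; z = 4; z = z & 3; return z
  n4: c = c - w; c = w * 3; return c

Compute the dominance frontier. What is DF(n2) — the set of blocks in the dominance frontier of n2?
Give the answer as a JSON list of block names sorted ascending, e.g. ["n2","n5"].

idom tree: n1←n0 n2←n0 n3←n0 n4←n0
Dom∩ at merges:
  n3: preds {n1,n2}: {n0,n1} ∩ {n0,n2} = {n0}; idom=n0
  n4: preds {n0,n2}: {n0} ∩ {n0,n2} = {n0}; idom=n0

DF walk-up:
  n3←n1: walk n1 to n0
  n3←n2: walk n2 to n0
  n4←n0: walk · to n0
  n4←n2: walk n2 to n0
  DF(n0)=∅
  DF(n1)={n3}
  DF(n2)={n3,n4}
  DF(n3)=∅
  DF(n4)=∅

DF(n2) = ["n3", "n4"]

Answer: ["n3", "n4"]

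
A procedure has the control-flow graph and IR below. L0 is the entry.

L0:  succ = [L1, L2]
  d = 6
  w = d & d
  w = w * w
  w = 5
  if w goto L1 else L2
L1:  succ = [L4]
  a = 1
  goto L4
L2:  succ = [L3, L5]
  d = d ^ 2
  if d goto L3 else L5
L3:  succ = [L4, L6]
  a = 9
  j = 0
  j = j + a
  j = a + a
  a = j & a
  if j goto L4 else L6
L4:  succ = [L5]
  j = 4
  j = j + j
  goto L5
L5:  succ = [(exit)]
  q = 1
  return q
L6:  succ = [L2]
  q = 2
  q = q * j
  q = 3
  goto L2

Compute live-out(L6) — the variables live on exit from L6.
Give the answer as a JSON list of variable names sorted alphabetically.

Answer: ["d"]

Working:
def/use:
  L0: {d,w} / ∅
  L1: {a} / ∅
  L2: {d} / {d}
  L3: {a,j} / ∅
  L4: {j} / ∅
  L5: {q} / ∅
  L6: {q} / {j}

Backward fixpoint:
  L0: in=∅ out={d}
  L1: in=∅ out=∅
  L2: in={d} out={d}
  L3: in={d} out={d,j}
  L4: in=∅ out=∅
  L5: in=∅ out=∅
  L6: in={d,j} out={d}

live-out(L6) = ["d"]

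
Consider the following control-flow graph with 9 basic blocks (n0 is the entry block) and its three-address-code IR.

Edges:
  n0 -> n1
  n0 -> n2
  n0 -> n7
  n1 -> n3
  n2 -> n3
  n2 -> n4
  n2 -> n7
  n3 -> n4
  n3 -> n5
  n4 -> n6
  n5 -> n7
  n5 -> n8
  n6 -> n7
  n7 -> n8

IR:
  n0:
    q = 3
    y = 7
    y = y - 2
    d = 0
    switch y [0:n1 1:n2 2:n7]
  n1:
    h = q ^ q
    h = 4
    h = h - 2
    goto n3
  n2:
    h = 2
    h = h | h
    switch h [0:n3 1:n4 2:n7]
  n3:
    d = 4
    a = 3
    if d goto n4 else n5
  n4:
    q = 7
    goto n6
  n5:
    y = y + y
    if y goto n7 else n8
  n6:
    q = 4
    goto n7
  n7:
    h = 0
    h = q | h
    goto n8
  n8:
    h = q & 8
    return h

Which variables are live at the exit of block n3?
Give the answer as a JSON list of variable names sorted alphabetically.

Block summaries:
  n0: {d,q,y} / ∅
  n1: {h} / {q}
  n2: {h} / ∅
  n3: {a,d} / ∅
  n4: {q} / ∅
  n5: {y} / {y}
  n6: {q} / ∅
  n7: {h} / {q}
  n8: {h} / {q}

Backward fixpoint:
  n0: in=∅ out={q,y}
  n1: in={q,y} out={q,y}
  n2: in={q,y} out={q,y}
  n3: in={q,y} out={q,y}
  n4: in=∅ out=∅
  n5: in={q,y} out={q}
  n6: in=∅ out={q}
  n7: in={q} out={q}
  n8: in={q} out=∅

live-out(n3) = ["q", "y"]

Answer: ["q", "y"]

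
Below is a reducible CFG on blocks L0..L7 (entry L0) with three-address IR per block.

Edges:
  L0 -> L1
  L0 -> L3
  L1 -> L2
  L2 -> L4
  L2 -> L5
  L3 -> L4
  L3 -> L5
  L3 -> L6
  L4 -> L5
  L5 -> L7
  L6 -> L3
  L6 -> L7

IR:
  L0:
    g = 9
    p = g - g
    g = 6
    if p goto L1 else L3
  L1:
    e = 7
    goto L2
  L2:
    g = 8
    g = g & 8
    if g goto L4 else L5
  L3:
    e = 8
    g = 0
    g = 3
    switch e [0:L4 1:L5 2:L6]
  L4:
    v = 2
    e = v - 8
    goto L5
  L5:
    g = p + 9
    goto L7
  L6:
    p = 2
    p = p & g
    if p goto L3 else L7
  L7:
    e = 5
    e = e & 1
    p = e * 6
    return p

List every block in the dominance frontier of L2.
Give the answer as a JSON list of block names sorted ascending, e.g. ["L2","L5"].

Answer: ["L4", "L5"]

Working:
idom tree: L1←L0 L2←L1 L3←L0 L4←L0 L5←L0 L6←L3 L7←L0
Join-block Dom:
  L3: preds {L0,L6}: {L0} ∩ {L0,L3,L6} = {L0}; idom=L0
  L4: preds {L2,L3}: {L0,L1,L2} ∩ {L0,L3} = {L0}; idom=L0
  L5: preds {L2,L3,L4}: {L0,L1,L2} ∩ {L0,L3} ∩ {L0,L4} = {L0}; idom=L0
  L7: preds {L5,L6}: {L0,L5} ∩ {L0,L3,L6} = {L0}; idom=L0

DF walk-up:
  join L3 pred L0: · stop@L0
  join L3 pred L6: L6→L3 stop@L0
  join L4 pred L2: L2→L1 stop@L0
  join L4 pred L3: L3 stop@L0
  join L5 pred L2: L2→L1 stop@L0
  join L5 pred L3: L3 stop@L0
  join L5 pred L4: L4 stop@L0
  join L7 pred L5: L5 stop@L0
  join L7 pred L6: L6→L3 stop@L0
  L0 → ∅
  L1 → {L4,L5}
  L2 → {L4,L5}
  L3 → {L3,L4,L5,L7}
  L4 → {L5}
  L5 → {L7}
  L6 → {L3,L7}
  L7 → ∅

DF(L2) = ["L4", "L5"]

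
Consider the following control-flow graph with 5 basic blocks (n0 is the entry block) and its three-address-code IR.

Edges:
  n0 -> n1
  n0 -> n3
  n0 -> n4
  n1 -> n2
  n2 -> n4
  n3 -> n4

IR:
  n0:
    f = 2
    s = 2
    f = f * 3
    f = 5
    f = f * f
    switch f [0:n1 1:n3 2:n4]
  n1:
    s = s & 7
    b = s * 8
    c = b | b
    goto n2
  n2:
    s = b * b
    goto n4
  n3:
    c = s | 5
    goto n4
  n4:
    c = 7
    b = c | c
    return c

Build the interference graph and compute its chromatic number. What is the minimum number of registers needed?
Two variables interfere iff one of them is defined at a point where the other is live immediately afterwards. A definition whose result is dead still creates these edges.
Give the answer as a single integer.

Block summaries:
  n0 def {f,s} use ∅
  n1 def {b,c,s} use {s}
  n2 def {s} use {b}
  n3 def {c} use {s}
  n4 def {b,c} use ∅

Live sets:
  n0 li=∅ lo={s}
  n1 li={s} lo={b}
  n2 li={b} lo=∅
  n3 li={s} lo=∅
  n4 li=∅ lo=∅

Interfere edges:
  b: {c}
  c: {b}
  f: {s}
  s: {f}

Colouring:
  clique {b,c} ⇒ need ≥ 2
  2-colouring: r0={b,f}  r1={c,s}
  χ = 2

Answer: 2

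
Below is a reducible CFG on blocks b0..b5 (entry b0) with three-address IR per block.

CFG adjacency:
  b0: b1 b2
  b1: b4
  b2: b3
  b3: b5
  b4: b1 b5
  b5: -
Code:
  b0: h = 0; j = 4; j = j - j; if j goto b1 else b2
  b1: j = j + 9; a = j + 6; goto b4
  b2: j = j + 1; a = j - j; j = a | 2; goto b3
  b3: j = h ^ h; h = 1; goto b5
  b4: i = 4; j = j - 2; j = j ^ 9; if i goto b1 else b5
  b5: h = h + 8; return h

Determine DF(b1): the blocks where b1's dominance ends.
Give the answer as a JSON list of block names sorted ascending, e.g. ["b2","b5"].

Answer: ["b1", "b5"]

Working:
idom tree: b1←b0 b2←b0 b3←b2 b4←b1 b5←b0
Dom∩ at merges:
  b1: preds {b0,b4}: {b0} ∩ {b0,b1,b4} = {b0}; idom=b0
  b5: preds {b3,b4}: {b0,b2,b3} ∩ {b0,b1,b4} = {b0}; idom=b0

DF derivation:
  join b1 pred b0: · stop@b0
  join b1 pred b4: b4→b1 stop@b0
  join b5 pred b3: b3→b2 stop@b0
  join b5 pred b4: b4→b1 stop@b0
  b0 → ∅
  b1 → {b1,b5}
  b2 → {b5}
  b3 → {b5}
  b4 → {b1,b5}
  b5 → ∅

DF(b1) = ["b1", "b5"]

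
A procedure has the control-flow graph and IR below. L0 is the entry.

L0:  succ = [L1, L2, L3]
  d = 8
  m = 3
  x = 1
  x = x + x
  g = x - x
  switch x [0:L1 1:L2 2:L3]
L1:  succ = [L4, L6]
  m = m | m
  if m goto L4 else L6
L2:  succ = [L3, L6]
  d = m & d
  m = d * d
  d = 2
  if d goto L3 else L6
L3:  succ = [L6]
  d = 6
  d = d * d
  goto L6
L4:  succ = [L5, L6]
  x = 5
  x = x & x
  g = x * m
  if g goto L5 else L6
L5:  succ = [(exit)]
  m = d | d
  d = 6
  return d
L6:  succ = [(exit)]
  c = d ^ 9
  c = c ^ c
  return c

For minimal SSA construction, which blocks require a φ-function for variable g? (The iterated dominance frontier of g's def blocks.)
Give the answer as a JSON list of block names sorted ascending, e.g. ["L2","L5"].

Answer: ["L6"]

Derivation:
idom tree: L1←L0 L2←L0 L3←L0 L4←L1 L5←L4 L6←L0
Dom at joins:
  L3: preds {L0,L2}: {L0} ∩ {L0,L2} = {L0}; idom=L0
  L6: preds {L1,L2,L3,L4}: {L0,L1} ∩ {L0,L2} ∩ {L0,L3} ∩ {L0,L1,L4} = {L0}; idom=L0

DF derivation:
  join L3 pred L0: · stop@L0
  join L3 pred L2: L2 stop@L0
  join L6 pred L1: L1 stop@L0
  join L6 pred L2: L2 stop@L0
  join L6 pred L3: L3 stop@L0
  join L6 pred L4: L4→L1 stop@L0
  DF(L0)=∅
  DF(L1)={L6}
  DF(L2)={L3,L6}
  DF(L3)={L6}
  DF(L4)={L6}
  DF(L5)=∅
  DF(L6)=∅

φ for g: defs {L0,L4}
  DF⁺ = {L6}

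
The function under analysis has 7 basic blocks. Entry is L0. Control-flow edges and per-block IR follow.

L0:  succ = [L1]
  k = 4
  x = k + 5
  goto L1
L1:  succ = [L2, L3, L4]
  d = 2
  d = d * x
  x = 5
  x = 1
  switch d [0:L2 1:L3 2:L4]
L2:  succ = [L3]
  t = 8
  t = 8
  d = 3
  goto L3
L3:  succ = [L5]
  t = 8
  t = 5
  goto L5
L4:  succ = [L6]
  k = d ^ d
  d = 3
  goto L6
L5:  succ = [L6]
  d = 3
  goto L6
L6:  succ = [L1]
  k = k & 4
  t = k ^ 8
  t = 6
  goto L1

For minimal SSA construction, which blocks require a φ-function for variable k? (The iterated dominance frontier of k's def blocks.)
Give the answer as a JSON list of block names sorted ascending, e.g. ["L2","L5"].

Answer: ["L1", "L6"]

Analysis:
idom tree: L1←L0 L2←L1 L3←L1 L4←L1 L5←L3 L6←L1
Dom∩ at merges:
  L1: preds {L0,L6}: {L0} ∩ {L0,L1,L6} = {L0}; idom=L0
  L3: preds {L1,L2}: {L0,L1} ∩ {L0,L1,L2} = {L0,L1}; idom=L1
  L6: preds {L4,L5}: {L0,L1,L4} ∩ {L0,L1,L3,L5} = {L0,L1}; idom=L1

Frontier:
  join L1 pred L0: · stop@L0
  join L1 pred L6: L6→L1 stop@L0
  join L3 pred L1: · stop@L1
  join L3 pred L2: L2 stop@L1
  join L6 pred L4: L4 stop@L1
  join L6 pred L5: L5→L3 stop@L1
  DF(L0)=∅
  DF(L1)={L1}
  DF(L2)={L3}
  DF(L3)={L6}
  DF(L4)={L6}
  DF(L5)={L6}
  DF(L6)={L1}

φ for k: defs {L0,L4,L6}
  DF⁺ = {L1,L6}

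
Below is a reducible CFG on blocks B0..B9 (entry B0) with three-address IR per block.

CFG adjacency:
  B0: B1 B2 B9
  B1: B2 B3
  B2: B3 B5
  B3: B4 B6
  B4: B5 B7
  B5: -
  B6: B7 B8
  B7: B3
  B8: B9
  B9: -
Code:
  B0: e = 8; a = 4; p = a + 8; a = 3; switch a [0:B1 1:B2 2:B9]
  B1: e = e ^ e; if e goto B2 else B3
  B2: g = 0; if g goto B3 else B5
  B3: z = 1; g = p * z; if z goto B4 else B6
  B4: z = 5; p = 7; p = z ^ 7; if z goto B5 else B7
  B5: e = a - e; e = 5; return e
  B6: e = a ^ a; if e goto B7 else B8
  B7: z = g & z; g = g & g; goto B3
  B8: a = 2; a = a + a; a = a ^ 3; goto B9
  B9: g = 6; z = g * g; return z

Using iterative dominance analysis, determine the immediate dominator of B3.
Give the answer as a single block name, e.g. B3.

idom tree: B1←B0 B2←B0 B3←B0 B4←B3 B5←B0 B6←B3 B7←B3 B8←B6 B9←B0
Dom∩ at merges:
  B2: preds {B0,B1}: {B0} ∩ {B0,B1} = {B0}; idom=B0
  B3: preds {B1,B2,B7}: {B0,B1} ∩ {B0,B2} ∩ {B0,B3,B7} = {B0}; idom=B0
  B5: preds {B2,B4}: {B0,B2} ∩ {B0,B3,B4} = {B0}; idom=B0
  B7: preds {B4,B6}: {B0,B3,B4} ∩ {B0,B3,B6} = {B0,B3}; idom=B3
  B9: preds {B0,B8}: {B0} ∩ {B0,B3,B6,B8} = {B0}; idom=B0

idom(B3) = B0

Answer: B0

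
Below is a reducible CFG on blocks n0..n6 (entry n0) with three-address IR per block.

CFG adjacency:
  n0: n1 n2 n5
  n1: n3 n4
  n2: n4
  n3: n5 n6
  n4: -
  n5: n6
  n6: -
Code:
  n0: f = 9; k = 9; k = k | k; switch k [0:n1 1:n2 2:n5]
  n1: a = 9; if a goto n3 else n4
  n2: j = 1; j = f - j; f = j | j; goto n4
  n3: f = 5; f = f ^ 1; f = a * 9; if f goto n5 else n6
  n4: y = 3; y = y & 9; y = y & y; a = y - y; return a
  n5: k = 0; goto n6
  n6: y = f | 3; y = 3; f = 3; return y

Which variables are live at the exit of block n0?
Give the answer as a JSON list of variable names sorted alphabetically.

Block summaries:
  n0 def {f,k} use ∅
  n1 def {a} use ∅
  n2 def {f,j} use {f}
  n3 def {f} use {a}
  n4 def {a,y} use ∅
  n5 def {k} use ∅
  n6 def {f,y} use {f}

Liveness:
  n0: in=∅ out={f}
  n1: in=∅ out={a}
  n2: in={f} out=∅
  n3: in={a} out={f}
  n4: in=∅ out=∅
  n5: in={f} out={f}
  n6: in={f} out=∅

live-out(n0) = ["f"]

Answer: ["f"]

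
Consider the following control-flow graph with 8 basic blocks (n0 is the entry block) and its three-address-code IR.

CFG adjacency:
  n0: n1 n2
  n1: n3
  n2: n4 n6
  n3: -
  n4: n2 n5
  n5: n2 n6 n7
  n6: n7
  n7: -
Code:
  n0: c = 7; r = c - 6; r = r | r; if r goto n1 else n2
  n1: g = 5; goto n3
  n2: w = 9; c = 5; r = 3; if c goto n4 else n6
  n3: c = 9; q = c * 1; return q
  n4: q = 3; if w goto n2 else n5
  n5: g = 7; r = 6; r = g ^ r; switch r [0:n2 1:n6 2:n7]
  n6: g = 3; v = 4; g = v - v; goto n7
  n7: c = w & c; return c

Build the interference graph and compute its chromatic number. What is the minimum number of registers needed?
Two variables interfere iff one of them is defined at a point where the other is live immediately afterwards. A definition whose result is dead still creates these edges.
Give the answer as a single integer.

Block summaries:
  n0: def={c,r} ue=∅
  n1: def={g} ue=∅
  n2: def={c,r,w} ue=∅
  n3: def={c,q} ue=∅
  n4: def={q} ue={w}
  n5: def={g,r} ue=∅
  n6: def={g,v} ue=∅
  n7: def={c} ue={c,w}

Liveness:
  n0: in=∅ out=∅
  n1: in=∅ out=∅
  n2: in=∅ out={c,w}
  n3: in=∅ out=∅
  n4: in={c,w} out={c,w}
  n5: in={c,w} out={c,w}
  n6: in={c,w} out={c,w}
  n7: in={c,w} out=∅

Conflict graph:
  c: {g,q,r,v,w}
  g: {c,r,w}
  q: {c,w}
  r: {c,g,w}
  v: {c,w}
  w: {c,g,q,r,v}

Registers:
  lower bound: {c,g,r,w} mutually conflict ⇒ χ ≥ 4
  assign c→c0 g→c2 q→c2 r→c3 v→c2 w→c1 — no edge inside a register ⇒ χ ≤ 4
  χ = 4

Answer: 4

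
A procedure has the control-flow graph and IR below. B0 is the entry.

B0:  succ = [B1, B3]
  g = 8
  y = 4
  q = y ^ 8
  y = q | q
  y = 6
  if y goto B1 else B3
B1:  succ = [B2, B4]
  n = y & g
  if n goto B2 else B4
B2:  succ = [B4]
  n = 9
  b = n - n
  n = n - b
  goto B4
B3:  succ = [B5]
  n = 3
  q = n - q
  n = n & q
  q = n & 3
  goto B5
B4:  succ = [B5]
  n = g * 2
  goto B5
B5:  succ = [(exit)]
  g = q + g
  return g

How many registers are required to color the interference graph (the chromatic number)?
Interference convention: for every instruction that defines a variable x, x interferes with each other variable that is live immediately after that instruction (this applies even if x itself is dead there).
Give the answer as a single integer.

Answer: 4

Working:
def/use:
  B0: def={g,q,y} ue=∅
  B1: def={n} ue={g,y}
  B2: def={b,n} ue=∅
  B3: def={n,q} ue={q}
  B4: def={n} ue={g}
  B5: def={g} ue={g,q}

Live sets:
  live B0: ∅→{g,q,y}
  live B1: {g,q,y}→{g,q}
  live B2: {g,q}→{g,q}
  live B3: {g,q}→{g,q}
  live B4: {g,q}→{g,q}
  live B5: {g,q}→∅

Interfere edges:
  b↔{g,n,q}
  g↔{b,n,q,y}
  n↔{b,g,q}
  q↔{b,g,n,y}
  y↔{g,q}

Colouring:
  clique {b,g,n,q} ⇒ need ≥ 4
  4-colouring: r0={g}  r1={q}  r2={b,y}  r3={n}
  χ = 4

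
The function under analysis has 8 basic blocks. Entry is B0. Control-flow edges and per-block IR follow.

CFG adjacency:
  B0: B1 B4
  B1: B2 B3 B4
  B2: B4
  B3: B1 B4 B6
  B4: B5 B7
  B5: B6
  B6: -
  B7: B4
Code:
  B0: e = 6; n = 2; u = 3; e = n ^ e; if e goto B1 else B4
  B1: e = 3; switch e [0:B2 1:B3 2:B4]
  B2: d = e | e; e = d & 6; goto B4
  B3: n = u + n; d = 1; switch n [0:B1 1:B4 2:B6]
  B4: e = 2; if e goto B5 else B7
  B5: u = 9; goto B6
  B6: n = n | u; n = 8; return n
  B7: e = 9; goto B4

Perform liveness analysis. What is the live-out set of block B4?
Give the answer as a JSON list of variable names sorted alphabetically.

Answer: ["n"]

Working:
Per-block:
  B0: def={e,n,u} ue=∅
  B1: def={e} ue=∅
  B2: def={d,e} ue={e}
  B3: def={d,n} ue={n,u}
  B4: def={e} ue=∅
  B5: def={u} ue=∅
  B6: def={n} ue={n,u}
  B7: def={e} ue=∅

Live sets:
  live B0: ∅→{n,u}
  live B1: {n,u}→{e,n,u}
  live B2: {e,n}→{n}
  live B3: {n,u}→{n,u}
  live B4: {n}→{n}
  live B5: {n}→{n,u}
  live B6: {n,u}→∅
  live B7: {n}→{n}

live-out(B4) = ["n"]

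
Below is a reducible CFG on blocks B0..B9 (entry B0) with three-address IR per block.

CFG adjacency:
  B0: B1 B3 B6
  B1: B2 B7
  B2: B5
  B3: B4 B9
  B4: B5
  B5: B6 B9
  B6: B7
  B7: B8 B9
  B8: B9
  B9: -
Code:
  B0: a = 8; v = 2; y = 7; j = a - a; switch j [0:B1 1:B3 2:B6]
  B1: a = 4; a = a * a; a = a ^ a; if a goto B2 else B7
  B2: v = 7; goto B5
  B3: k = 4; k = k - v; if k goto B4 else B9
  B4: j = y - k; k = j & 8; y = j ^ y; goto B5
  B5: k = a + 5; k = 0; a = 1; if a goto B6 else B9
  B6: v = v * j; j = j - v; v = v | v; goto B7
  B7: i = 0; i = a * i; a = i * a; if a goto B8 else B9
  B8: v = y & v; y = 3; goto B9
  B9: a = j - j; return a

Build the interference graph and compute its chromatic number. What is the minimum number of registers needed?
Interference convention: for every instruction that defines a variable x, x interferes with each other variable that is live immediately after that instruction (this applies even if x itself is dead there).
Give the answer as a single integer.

Answer: 5

Analysis:
Per-block:
  B0 def {a,j,v,y} use ∅
  B1 def {a} use ∅
  B2 def {v} use ∅
  B3 def {k} use {v}
  B4 def {j,k,y} use {k,y}
  B5 def {a,k} use {a}
  B6 def {j,v} use {j,v}
  B7 def {a,i} use {a}
  B8 def {v,y} use {v,y}
  B9 def {a} use {j}

Live sets:
  live B0: ∅→{a,j,v,y}
  live B1: {j,v,y}→{a,j,v,y}
  live B2: {a,j,y}→{a,j,v,y}
  live B3: {a,j,v,y}→{a,j,k,v,y}
  live B4: {a,k,v,y}→{a,j,v,y}
  live B5: {a,j,v,y}→{a,j,v,y}
  live B6: {a,j,v,y}→{a,j,v,y}
  live B7: {a,j,v,y}→{j,v,y}
  live B8: {j,v,y}→{j}
  live B9: {j}→∅

Interfere edges:
  a↔{i,j,k,v,y}
  i↔{a,j,v,y}
  j↔{a,i,k,v,y}
  k↔{a,j,v,y}
  v↔{a,i,j,k,y}
  y↔{a,i,j,k,v}

Colouring:
  {a,i,j,v,y} pairwise interfere (5-clique) ⇒ χ ≥ 5
  5-colouring: R0={a}  R1={j}  R2={v}  R3={y}  R4={i,k}
  χ = 5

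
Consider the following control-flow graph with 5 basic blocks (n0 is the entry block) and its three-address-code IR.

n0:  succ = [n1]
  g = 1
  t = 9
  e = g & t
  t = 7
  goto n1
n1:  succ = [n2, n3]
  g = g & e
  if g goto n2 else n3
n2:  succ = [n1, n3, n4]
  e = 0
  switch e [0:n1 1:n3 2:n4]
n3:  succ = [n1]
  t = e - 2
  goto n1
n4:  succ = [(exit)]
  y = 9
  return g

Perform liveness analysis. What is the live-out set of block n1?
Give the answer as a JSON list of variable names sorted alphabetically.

Per-block:
  n0: {e,g,t} / ∅
  n1: {g} / {e,g}
  n2: {e} / ∅
  n3: {t} / {e}
  n4: {y} / {g}

Live sets:
  live n0: ∅→{e,g}
  live n1: {e,g}→{e,g}
  live n2: {g}→{e,g}
  live n3: {e,g}→{e,g}
  live n4: {g}→∅

live-out(n1) = ["e", "g"]

Answer: ["e", "g"]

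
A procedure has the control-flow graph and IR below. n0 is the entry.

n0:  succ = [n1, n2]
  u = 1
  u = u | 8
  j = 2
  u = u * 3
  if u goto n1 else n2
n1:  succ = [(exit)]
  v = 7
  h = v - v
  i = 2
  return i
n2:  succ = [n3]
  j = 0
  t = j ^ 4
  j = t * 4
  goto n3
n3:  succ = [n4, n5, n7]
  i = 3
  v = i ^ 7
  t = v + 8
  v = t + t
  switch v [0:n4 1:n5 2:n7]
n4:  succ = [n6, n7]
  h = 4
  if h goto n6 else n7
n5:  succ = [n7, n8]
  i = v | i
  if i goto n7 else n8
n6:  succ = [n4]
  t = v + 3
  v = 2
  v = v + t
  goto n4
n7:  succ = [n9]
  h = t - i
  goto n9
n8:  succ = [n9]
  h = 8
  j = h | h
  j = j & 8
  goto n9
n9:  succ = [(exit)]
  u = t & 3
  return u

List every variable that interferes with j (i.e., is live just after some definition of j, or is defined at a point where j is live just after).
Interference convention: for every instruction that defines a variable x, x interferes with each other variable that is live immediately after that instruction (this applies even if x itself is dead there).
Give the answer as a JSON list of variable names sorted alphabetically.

Answer: ["t", "u"]

Derivation:
Per-block:
  n0: {j,u} / ∅
  n1: {h,i,v} / ∅
  n2: {j,t} / ∅
  n3: {i,t,v} / ∅
  n4: {h} / ∅
  n5: {i} / {i,v}
  n6: {t,v} / {v}
  n7: {h} / {i,t}
  n8: {h,j} / ∅
  n9: {u} / {t}

Liveness:
  n0: in=∅ out=∅
  n1: in=∅ out=∅
  n2: in=∅ out=∅
  n3: in=∅ out={i,t,v}
  n4: in={i,t,v} out={i,t,v}
  n5: in={i,t,v} out={i,t}
  n6: in={i,v} out={i,t,v}
  n7: in={i,t} out={t}
  n8: in={t} out={t}
  n9: in={t} out=∅

Conflict graph:
  h: {i,t,v}
  i: {h,t,v}
  j: {t,u}
  t: {h,i,j,v}
  u: {j}
  v: {h,i,t}

N(j) = ["t", "u"]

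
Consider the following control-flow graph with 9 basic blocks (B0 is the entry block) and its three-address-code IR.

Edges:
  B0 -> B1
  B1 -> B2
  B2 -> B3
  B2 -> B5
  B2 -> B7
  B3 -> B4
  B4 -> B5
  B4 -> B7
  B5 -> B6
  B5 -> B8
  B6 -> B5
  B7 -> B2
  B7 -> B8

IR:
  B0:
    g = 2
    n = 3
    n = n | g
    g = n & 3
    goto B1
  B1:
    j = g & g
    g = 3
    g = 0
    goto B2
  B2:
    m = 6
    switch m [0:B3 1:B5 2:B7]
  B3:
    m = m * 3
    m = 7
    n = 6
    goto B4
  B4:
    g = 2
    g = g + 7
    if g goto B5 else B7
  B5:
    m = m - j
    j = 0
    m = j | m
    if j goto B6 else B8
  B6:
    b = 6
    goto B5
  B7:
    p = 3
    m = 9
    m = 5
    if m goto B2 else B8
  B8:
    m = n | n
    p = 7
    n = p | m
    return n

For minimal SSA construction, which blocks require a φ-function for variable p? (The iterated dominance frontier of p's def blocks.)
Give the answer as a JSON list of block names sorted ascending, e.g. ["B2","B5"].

Answer: ["B2", "B8"]

Derivation:
idom tree: B1←B0 B2←B1 B3←B2 B4←B3 B5←B2 B6←B5 B7←B2 B8←B2
Dom∩ at merges:
  B2: preds {B1,B7}: {B0,B1} ∩ {B0,B1,B2,B7} = {B0,B1}; idom=B1
  B5: preds {B2,B4,B6}: {B0,B1,B2} ∩ {B0,B1,B2,B3,B4} ∩ {B0,B1,B2,B5,B6} = {B0,B1,B2}; idom=B2
  B7: preds {B2,B4}: {B0,B1,B2} ∩ {B0,B1,B2,B3,B4} = {B0,B1,B2}; idom=B2
  B8: preds {B5,B7}: {B0,B1,B2,B5} ∩ {B0,B1,B2,B7} = {B0,B1,B2}; idom=B2

DF derivation:
  join B2 pred B1: · stop@B1
  join B2 pred B7: B7→B2 stop@B1
  join B5 pred B2: · stop@B2
  join B5 pred B4: B4→B3 stop@B2
  join B5 pred B6: B6→B5 stop@B2
  join B7 pred B2: · stop@B2
  join B7 pred B4: B4→B3 stop@B2
  join B8 pred B5: B5 stop@B2
  join B8 pred B7: B7 stop@B2
  DF(B0)=∅
  DF(B1)=∅
  DF(B2)={B2}
  DF(B3)={B5,B7}
  DF(B4)={B5,B7}
  DF(B5)={B5,B8}
  DF(B6)={B5}
  DF(B7)={B2,B8}
  DF(B8)=∅

φ for p: defs {B7,B8}
  DF⁺ = {B2,B8}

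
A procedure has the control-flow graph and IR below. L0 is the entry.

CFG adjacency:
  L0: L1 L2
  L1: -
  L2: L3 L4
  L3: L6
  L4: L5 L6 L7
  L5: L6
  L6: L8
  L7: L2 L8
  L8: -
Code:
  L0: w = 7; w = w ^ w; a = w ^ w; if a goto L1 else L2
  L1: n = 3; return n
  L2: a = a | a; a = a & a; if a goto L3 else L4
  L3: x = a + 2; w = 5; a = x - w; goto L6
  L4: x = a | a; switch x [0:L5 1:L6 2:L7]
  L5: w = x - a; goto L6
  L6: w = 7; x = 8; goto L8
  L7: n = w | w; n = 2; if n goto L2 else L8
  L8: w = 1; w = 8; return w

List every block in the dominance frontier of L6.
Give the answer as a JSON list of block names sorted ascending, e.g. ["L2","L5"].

Answer: ["L8"]

Working:
idom tree: L1←L0 L2←L0 L3←L2 L4←L2 L5←L4 L6←L2 L7←L4 L8←L2
Dom∩ at merges:
  L2: preds {L0,L7}: {L0} ∩ {L0,L2,L4,L7} = {L0}; idom=L0
  L6: preds {L3,L4,L5}: {L0,L2,L3} ∩ {L0,L2,L4} ∩ {L0,L2,L4,L5} = {L0,L2}; idom=L2
  L8: preds {L6,L7}: {L0,L2,L6} ∩ {L0,L2,L4,L7} = {L0,L2}; idom=L2

Frontier:
  L2←L0: walk · to L0
  L2←L7: walk L7→L4→L2 to L0
  L6←L3: walk L3 to L2
  L6←L4: walk L4 to L2
  L6←L5: walk L5→L4 to L2
  L8←L6: walk L6 to L2
  L8←L7: walk L7→L4 to L2
  L0: DF=∅
  L1: DF=∅
  L2: DF={L2}
  L3: DF={L6}
  L4: DF={L2,L6,L8}
  L5: DF={L6}
  L6: DF={L8}
  L7: DF={L2,L8}
  L8: DF=∅

DF(L6) = ["L8"]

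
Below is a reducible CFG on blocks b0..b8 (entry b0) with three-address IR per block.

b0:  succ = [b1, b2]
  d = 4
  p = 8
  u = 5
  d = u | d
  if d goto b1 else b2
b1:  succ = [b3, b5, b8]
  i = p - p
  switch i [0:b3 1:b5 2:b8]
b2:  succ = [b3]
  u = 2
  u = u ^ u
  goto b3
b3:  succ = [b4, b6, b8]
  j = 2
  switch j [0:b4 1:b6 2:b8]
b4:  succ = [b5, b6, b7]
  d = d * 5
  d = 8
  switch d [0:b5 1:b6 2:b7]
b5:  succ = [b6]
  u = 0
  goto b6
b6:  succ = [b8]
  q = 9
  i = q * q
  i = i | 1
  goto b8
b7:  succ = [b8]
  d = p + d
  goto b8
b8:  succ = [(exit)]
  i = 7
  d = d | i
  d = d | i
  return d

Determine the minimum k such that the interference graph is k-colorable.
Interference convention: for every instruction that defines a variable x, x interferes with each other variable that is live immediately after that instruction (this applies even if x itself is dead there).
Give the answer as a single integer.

Per-block:
  b0: def={d,p,u} ue=∅
  b1: def={i} ue={p}
  b2: def={u} ue=∅
  b3: def={j} ue=∅
  b4: def={d} ue={d}
  b5: def={u} ue=∅
  b6: def={i,q} ue=∅
  b7: def={d} ue={d,p}
  b8: def={d,i} ue={d}

Liveness:
  live b0: ∅→{d,p}
  live b1: {d,p}→{d,p}
  live b2: {d,p}→{d,p}
  live b3: {d,p}→{d,p}
  live b4: {d,p}→{d,p}
  live b5: {d}→{d}
  live b6: {d}→{d}
  live b7: {d,p}→{d}
  live b8: {d}→∅

Interference:
  d↔{i,j,p,q,u}
  i↔{d,p}
  j↔{d,p}
  p↔{d,i,j,u}
  q↔{d}
  u↔{d,p}

Colouring:
  {d,i,p} pairwise interfere (3-clique) ⇒ χ ≥ 3
  assign d→R0 i→R2 j→R2 p→R1 q→R1 u→R2 — no edge inside a register ⇒ χ ≤ 3
  χ = 3

Answer: 3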